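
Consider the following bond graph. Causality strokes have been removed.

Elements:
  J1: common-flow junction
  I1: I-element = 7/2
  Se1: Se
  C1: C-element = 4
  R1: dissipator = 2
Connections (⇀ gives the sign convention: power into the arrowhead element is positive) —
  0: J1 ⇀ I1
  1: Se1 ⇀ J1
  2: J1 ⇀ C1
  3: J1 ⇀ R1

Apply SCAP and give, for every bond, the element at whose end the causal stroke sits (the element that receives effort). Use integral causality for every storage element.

b0 stroke→I1
b1 stroke→J1
b2 stroke→J1
b3 stroke→J1

b1 →J1  (Se1: effort source, stroke at far end)
b0 →I1  (I1 outputs flow p/I1)
b2 →J1  (common-f at J1 fixed by 0)
b3 →J1  (common-f at J1 fixed by 0)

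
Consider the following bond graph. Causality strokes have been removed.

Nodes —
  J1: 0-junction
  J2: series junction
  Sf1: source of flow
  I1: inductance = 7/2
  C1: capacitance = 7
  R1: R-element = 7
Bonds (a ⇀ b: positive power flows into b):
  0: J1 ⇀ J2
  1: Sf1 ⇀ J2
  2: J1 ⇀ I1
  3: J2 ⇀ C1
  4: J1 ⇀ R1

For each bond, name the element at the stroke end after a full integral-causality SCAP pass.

b0 |J2
b1 |Sf1
b2 |I1
b3 |J2
b4 |J1

#1 |Sf1  (Sf1 fixes flow; stroke at Sf1)
#0 |J2  (J2: bond 1 brought flow, rest push out)
#3 |J2  (J2: bond 1 brought flow, rest push out)
#2 |I1  (I1: I, integral causality)
#4 |J1  (only one effort-in slot at J1)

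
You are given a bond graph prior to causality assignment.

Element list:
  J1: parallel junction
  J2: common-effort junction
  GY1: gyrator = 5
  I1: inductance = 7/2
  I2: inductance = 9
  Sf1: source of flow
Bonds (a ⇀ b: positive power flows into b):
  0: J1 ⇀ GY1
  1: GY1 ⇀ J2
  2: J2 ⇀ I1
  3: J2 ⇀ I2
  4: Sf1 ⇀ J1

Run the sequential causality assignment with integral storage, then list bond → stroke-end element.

#0 stroke at J1
#1 stroke at J2
#2 stroke at I1
#3 stroke at I2
#4 stroke at Sf1

b4 stroke→Sf1  (source Sf1 imposes f)
b0 stroke→J1  (J1 needs exactly one e-in)
b1 stroke→J2  (through GY1, causality inverts; strokes same side of GY1)
b2 stroke→I1  (0-jn J2 has e-setter on 1)
b3 stroke→I2  (J2: bond 1 brought effort, rest push out)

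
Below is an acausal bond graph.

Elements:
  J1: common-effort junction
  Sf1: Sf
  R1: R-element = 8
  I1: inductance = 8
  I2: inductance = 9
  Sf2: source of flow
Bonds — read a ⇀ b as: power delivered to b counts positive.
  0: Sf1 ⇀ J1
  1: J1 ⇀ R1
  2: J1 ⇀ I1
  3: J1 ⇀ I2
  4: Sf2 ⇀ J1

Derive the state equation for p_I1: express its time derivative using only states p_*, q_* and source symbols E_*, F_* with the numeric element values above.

#0 stroke at Sf1  (source Sf1 imposes f)
#4 stroke at Sf2  (Sf2 (Sf) sets flow on bond)
#2 stroke at I1  (I1: I, integral causality)
#3 stroke at I2  (I2 integral (f out))
#1 stroke at J1  (closing 0-jn rule on J1)

dp_I1/dt = 8*F_Sf1 + 8*F_Sf2 - p_I1 - 8*p_I2/9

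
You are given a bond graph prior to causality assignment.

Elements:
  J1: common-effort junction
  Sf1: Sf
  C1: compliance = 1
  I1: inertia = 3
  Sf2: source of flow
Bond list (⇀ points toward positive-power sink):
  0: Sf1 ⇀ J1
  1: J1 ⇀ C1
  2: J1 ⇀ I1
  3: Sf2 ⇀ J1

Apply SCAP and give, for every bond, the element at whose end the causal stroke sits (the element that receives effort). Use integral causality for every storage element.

b0 stroke→Sf1  (Sf1 (Sf) sets flow on bond)
b3 stroke→Sf2  (source Sf2 imposes f)
b1 stroke→J1  (C1: C, integral causality)
b2 stroke→I1  (common-e at J1 fixed by 1)

β0 stroke at Sf1
β1 stroke at J1
β2 stroke at I1
β3 stroke at Sf2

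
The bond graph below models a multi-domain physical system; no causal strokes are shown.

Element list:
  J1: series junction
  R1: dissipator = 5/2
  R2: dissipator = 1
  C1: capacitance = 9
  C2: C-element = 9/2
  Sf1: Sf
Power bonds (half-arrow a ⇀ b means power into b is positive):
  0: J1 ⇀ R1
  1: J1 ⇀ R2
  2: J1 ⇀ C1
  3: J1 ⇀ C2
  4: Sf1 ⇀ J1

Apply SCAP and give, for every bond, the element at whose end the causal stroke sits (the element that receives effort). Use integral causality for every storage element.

bond 4 →Sf1  (Sf1 (Sf) sets flow on bond)
bond 0 →J1  (J1 flow already set via bond 4)
bond 1 →J1  (1-jn J1 has f-setter on 4)
bond 2 →J1  (J1: bond 4 brought flow, rest push out)
bond 3 →J1  (J1: bond 4 brought flow, rest push out)

b0 →J1
b1 →J1
b2 →J1
b3 →J1
b4 →Sf1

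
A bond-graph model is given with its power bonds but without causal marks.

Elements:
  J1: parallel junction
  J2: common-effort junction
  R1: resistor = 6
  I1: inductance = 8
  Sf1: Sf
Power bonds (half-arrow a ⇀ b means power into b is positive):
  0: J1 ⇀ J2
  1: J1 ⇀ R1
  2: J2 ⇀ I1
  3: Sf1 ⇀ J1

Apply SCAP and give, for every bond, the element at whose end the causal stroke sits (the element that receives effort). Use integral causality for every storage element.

bond 0 →J2
bond 1 →J1
bond 2 →I1
bond 3 →Sf1

#3 stroke at Sf1  (Sf1 fixes flow; stroke at Sf1)
#2 stroke at I1  (prefer integral on I1)
#0 stroke at J2  (J2: last free bond brings effort in)
#1 stroke at J1  (J1 needs exactly one e-in)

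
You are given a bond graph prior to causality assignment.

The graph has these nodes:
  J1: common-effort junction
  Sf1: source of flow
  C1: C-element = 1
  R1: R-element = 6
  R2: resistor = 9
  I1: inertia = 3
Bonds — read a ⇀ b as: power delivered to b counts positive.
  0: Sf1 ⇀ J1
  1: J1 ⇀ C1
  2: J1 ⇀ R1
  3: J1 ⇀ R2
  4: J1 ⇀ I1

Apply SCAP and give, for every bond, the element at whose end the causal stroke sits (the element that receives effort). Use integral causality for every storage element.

β0 stroke at Sf1
β1 stroke at J1
β2 stroke at R1
β3 stroke at R2
β4 stroke at I1

β0 stroke at Sf1  (Sf1 (Sf) sets flow on bond)
β1 stroke at J1  (C1 outputs effort q/C1)
β2 stroke at R1  (J1 effort already set via bond 1)
β3 stroke at R2  (0-jn J1 has e-setter on 1)
β4 stroke at I1  (common-e at J1 fixed by 1)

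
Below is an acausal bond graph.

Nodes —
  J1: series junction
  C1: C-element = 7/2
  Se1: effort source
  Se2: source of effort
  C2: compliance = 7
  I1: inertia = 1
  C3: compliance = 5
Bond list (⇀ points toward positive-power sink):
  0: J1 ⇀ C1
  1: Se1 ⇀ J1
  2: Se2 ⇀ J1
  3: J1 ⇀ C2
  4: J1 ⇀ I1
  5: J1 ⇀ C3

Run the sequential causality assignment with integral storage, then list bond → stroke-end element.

β1 stroke→J1  (Se1: effort source, stroke at far end)
β2 stroke→J1  (source Se2 imposes e)
β0 stroke→J1  (C1 outputs effort q/C1)
β3 stroke→J1  (C2 outputs effort q/C2)
β4 stroke→I1  (I1: I, integral causality)
β5 stroke→J1  (common-f at J1 fixed by 4)

β0 →J1
β1 →J1
β2 →J1
β3 →J1
β4 →I1
β5 →J1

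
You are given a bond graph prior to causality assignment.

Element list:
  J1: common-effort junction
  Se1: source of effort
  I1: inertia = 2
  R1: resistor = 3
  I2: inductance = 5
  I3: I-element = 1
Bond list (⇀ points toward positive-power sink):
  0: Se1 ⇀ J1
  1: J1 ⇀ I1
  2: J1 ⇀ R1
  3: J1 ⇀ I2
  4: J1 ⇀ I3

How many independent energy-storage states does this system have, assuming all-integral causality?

β0 →J1  (source Se1 imposes e)
β1 →I1  (common-e at J1 fixed by 0)
β2 →R1  (common-e at J1 fixed by 0)
β3 →I2  (0-jn J1 has e-setter on 0)
β4 →I3  (0-jn J1 has e-setter on 0)

3  (I1, I2, I3 all integral)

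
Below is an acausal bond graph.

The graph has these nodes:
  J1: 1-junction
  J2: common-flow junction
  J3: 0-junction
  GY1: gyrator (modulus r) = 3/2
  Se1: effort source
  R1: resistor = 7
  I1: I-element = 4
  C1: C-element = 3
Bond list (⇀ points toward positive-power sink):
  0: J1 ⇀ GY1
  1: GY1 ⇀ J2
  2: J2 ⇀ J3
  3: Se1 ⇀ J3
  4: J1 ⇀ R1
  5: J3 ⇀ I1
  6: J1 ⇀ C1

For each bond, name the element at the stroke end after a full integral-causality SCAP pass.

β0 |GY1
β1 |GY1
β2 |J2
β3 |J3
β4 |J1
β5 |I1
β6 |J1

β3 |J3  (Se1 fixes effort; stroke away)
β2 |J2  (0-jn J3 has e-setter on 3)
β5 |I1  (J3: bond 3 brought effort, rest push out)
β1 |GY1  (closing 1-jn rule on J2)
β0 |GY1  (GY1: gyrator matches bond 1)
β4 |J1  (1-jn J1 has f-setter on 0)
β6 |J1  (1-jn J1 has f-setter on 0)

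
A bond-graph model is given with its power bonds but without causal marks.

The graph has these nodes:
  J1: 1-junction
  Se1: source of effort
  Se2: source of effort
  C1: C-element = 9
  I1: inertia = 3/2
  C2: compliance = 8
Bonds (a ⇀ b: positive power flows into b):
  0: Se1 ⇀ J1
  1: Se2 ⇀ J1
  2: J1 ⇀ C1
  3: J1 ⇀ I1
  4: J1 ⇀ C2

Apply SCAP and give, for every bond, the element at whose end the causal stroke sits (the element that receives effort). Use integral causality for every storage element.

bond 0 |J1  (Se1: effort source, stroke at far end)
bond 1 |J1  (Se2 fixes effort; stroke away)
bond 2 |J1  (C1 integral (e out))
bond 3 |I1  (I1: I, integral causality)
bond 4 |J1  (J1: bond 3 brought flow, rest push out)

β0 →J1
β1 →J1
β2 →J1
β3 →I1
β4 →J1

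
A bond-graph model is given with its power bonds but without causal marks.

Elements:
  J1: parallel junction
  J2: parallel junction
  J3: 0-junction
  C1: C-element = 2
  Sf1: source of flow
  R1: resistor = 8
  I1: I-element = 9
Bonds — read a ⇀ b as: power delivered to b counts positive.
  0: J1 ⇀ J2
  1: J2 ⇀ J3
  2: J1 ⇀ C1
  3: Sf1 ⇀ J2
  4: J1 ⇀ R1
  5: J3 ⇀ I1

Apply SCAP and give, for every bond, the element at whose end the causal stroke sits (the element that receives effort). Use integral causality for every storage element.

β3 |Sf1  (Sf1: flow source, stroke at near end)
β2 |J1  (C1: C, integral causality)
β0 |J2  (common-e at J1 fixed by 2)
β4 |R1  (J1 effort already set via bond 2)
β1 |J3  (0-jn J2 has e-setter on 0)
β5 |I1  (J3 effort already set via bond 1)

b0 stroke at J2
b1 stroke at J3
b2 stroke at J1
b3 stroke at Sf1
b4 stroke at R1
b5 stroke at I1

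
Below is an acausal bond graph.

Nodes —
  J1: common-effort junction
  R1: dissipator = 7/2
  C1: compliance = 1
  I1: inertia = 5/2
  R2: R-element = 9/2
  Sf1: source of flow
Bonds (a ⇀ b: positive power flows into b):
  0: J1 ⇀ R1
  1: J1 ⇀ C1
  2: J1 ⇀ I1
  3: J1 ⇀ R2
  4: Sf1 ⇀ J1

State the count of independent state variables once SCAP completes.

2  (C1, I1 all integral)

β4 |Sf1  (source Sf1 imposes f)
β1 |J1  (C1 outputs effort q/C1)
β0 |R1  (0-jn J1 has e-setter on 1)
β2 |I1  (J1: bond 1 brought effort, rest push out)
β3 |R2  (J1: bond 1 brought effort, rest push out)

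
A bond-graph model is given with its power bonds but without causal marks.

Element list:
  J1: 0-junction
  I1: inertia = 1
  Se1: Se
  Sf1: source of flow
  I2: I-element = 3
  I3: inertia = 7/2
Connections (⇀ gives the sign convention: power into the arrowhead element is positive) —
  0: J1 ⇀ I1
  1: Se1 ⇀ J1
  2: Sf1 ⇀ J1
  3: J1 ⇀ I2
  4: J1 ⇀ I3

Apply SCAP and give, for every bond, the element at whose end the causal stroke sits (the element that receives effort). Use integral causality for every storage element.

β1 stroke at J1  (Se1 fixes effort; stroke away)
β2 stroke at Sf1  (Sf1 (Sf) sets flow on bond)
β0 stroke at I1  (common-e at J1 fixed by 1)
β3 stroke at I2  (J1: bond 1 brought effort, rest push out)
β4 stroke at I3  (J1: bond 1 brought effort, rest push out)

#0 stroke at I1
#1 stroke at J1
#2 stroke at Sf1
#3 stroke at I2
#4 stroke at I3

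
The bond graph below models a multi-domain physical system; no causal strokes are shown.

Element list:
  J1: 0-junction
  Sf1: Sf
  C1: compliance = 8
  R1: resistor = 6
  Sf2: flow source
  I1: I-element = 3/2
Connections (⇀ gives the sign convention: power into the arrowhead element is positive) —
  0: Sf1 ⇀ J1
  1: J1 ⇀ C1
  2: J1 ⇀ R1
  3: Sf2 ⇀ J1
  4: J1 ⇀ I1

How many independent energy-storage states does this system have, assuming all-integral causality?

#0 |Sf1  (Sf1 (Sf) sets flow on bond)
#3 |Sf2  (source Sf2 imposes f)
#1 |J1  (C1: C, integral causality)
#2 |R1  (0-jn J1 has e-setter on 1)
#4 |I1  (0-jn J1 has e-setter on 1)

2  (C1, I1 all integral)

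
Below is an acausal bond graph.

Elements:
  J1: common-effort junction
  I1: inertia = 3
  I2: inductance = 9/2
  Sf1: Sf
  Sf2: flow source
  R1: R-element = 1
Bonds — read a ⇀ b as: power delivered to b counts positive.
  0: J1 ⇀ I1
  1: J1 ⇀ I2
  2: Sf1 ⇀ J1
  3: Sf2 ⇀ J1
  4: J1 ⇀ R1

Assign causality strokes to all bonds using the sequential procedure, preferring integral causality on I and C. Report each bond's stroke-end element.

b0 stroke→I1
b1 stroke→I2
b2 stroke→Sf1
b3 stroke→Sf2
b4 stroke→J1

bond 2 |Sf1  (source Sf1 imposes f)
bond 3 |Sf2  (Sf2 (Sf) sets flow on bond)
bond 0 |I1  (prefer integral on I1)
bond 1 |I2  (I2: I, integral causality)
bond 4 |J1  (J1: last free bond brings effort in)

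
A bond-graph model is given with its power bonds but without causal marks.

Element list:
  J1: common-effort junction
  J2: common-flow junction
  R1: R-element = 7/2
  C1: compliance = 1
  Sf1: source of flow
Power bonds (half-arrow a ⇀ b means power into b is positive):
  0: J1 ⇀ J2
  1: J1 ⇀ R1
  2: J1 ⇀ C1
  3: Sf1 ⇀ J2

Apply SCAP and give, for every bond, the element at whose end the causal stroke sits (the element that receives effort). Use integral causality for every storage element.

b3 →Sf1  (source Sf1 imposes f)
b0 →J2  (J2 flow already set via bond 3)
b2 →J1  (C1 integral (e out))
b1 →R1  (common-e at J1 fixed by 2)

β0 stroke at J2
β1 stroke at R1
β2 stroke at J1
β3 stroke at Sf1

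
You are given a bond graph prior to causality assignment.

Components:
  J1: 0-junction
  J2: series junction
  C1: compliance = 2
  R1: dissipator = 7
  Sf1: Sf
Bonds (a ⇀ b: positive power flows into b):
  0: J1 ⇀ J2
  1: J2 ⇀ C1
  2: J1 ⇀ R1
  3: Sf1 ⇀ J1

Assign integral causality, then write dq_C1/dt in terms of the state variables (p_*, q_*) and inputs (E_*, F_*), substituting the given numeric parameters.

b3 stroke at Sf1  (source Sf1 imposes f)
b1 stroke at J2  (C1 outputs effort q/C1)
b0 stroke at J1  (J2: last free bond brings flow in)
b2 stroke at R1  (0-jn J1 has e-setter on 0)

dq_C1/dt = F_Sf1 - q_C1/14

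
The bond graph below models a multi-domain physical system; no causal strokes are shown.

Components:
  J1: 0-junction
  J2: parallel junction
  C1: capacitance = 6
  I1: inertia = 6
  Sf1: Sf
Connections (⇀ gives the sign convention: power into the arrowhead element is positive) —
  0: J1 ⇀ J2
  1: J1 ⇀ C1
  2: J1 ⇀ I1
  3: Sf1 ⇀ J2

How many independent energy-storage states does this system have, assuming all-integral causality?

2  (C1, I1 all integral)

b3 stroke→Sf1  (source Sf1 imposes f)
b0 stroke→J2  (J2: last free bond brings effort in)
b1 stroke→J1  (C1 integral (e out))
b2 stroke→I1  (J1: bond 1 brought effort, rest push out)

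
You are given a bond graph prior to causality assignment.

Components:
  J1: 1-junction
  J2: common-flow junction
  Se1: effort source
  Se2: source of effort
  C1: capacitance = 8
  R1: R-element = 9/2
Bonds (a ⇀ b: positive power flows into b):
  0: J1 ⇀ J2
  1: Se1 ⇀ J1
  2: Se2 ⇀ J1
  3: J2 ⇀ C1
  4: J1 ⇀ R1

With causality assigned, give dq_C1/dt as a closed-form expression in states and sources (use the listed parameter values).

dq_C1/dt = 2*E_Se1/9 + 2*E_Se2/9 - q_C1/36

#1 →J1  (Se1: effort source, stroke at far end)
#2 →J1  (Se2 fixes effort; stroke away)
#3 →J2  (prefer integral on C1)
#0 →J1  (J2 needs exactly one f-in)
#4 →R1  (closing 1-jn rule on J1)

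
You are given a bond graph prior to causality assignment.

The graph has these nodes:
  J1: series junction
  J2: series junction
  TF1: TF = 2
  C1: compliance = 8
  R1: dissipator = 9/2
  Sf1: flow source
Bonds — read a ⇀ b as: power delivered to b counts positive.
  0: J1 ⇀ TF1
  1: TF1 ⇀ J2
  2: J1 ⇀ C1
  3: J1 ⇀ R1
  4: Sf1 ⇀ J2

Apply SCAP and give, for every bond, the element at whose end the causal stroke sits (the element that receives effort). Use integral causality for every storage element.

β0 stroke at TF1
β1 stroke at J2
β2 stroke at J1
β3 stroke at J1
β4 stroke at Sf1

#4 |Sf1  (Sf1 (Sf) sets flow on bond)
#1 |J2  (J2: bond 4 brought flow, rest push out)
#0 |TF1  (TF1 one-in-one-out from 1)
#2 |J1  (J1 flow already set via bond 0)
#3 |J1  (J1 flow already set via bond 0)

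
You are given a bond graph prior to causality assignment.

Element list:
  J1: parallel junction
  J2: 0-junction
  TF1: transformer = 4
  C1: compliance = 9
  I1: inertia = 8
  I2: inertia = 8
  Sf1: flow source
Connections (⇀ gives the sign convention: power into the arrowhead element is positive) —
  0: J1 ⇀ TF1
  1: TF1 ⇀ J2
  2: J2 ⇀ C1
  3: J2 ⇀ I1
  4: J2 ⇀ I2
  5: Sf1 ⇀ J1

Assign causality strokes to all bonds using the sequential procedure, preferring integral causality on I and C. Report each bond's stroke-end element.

#0 stroke→J1
#1 stroke→TF1
#2 stroke→J2
#3 stroke→I1
#4 stroke→I2
#5 stroke→Sf1

β5 →Sf1  (Sf1: flow source, stroke at near end)
β0 →J1  (J1: last free bond brings effort in)
β1 →TF1  (TF1 one-in-one-out from 0)
β2 →J2  (C1: C, integral causality)
β3 →I1  (0-jn J2 has e-setter on 2)
β4 →I2  (0-jn J2 has e-setter on 2)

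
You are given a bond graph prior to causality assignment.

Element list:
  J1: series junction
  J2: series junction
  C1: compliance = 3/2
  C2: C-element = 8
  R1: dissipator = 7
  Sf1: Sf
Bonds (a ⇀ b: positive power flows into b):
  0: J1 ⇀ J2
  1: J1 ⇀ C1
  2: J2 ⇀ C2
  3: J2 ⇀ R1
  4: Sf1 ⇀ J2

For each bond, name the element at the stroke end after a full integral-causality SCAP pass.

β4 stroke at Sf1  (source Sf1 imposes f)
β0 stroke at J2  (J2 flow already set via bond 4)
β2 stroke at J2  (J2: bond 4 brought flow, rest push out)
β3 stroke at J2  (J2: bond 4 brought flow, rest push out)
β1 stroke at J1  (1-jn J1 has f-setter on 0)

#0 stroke→J2
#1 stroke→J1
#2 stroke→J2
#3 stroke→J2
#4 stroke→Sf1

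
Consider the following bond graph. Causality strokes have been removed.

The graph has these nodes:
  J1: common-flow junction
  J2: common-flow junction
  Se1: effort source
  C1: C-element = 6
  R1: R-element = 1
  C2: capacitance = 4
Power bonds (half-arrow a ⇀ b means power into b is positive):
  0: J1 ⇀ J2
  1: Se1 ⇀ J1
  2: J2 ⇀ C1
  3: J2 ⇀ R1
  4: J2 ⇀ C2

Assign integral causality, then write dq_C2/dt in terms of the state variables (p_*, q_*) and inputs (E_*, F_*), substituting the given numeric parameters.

dq_C2/dt = E_Se1 - q_C1/6 - q_C2/4

#1 →J1  (Se1 (Se) sets effort on bond)
#0 →J2  (J1 needs exactly one f-in)
#2 →J2  (prefer integral on C1)
#4 →J2  (C2: C, integral causality)
#3 →R1  (closing 1-jn rule on J2)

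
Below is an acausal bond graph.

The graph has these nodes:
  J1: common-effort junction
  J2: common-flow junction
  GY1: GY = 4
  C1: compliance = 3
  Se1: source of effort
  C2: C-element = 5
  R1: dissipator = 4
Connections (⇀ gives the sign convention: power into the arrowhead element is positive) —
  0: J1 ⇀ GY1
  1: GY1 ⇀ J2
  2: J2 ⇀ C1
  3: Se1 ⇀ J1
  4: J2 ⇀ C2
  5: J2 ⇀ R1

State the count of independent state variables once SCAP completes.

2  (C1, C2 all integral)

#3 →J1  (Se1: effort source, stroke at far end)
#0 →GY1  (J1 effort already set via bond 3)
#1 →GY1  (GY GY1: same side as bond 0)
#2 →J2  (common-f at J2 fixed by 1)
#4 →J2  (common-f at J2 fixed by 1)
#5 →J2  (1-jn J2 has f-setter on 1)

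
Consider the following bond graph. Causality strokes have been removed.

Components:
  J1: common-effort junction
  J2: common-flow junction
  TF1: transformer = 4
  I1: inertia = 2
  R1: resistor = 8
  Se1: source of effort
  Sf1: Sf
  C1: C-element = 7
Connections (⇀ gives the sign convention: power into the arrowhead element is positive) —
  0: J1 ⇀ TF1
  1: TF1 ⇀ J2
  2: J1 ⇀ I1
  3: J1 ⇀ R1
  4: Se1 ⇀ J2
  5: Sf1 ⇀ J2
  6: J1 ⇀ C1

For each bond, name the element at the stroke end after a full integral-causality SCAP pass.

β0 |TF1
β1 |J2
β2 |I1
β3 |R1
β4 |J2
β5 |Sf1
β6 |J1

#4 |J2  (Se1: effort source, stroke at far end)
#5 |Sf1  (Sf1: flow source, stroke at near end)
#1 |J2  (J2: bond 5 brought flow, rest push out)
#0 |TF1  (through TF1, causality passes straight; one stroke at TF1)
#2 |I1  (I1: I, integral causality)
#6 |J1  (prefer integral on C1)
#3 |R1  (common-e at J1 fixed by 6)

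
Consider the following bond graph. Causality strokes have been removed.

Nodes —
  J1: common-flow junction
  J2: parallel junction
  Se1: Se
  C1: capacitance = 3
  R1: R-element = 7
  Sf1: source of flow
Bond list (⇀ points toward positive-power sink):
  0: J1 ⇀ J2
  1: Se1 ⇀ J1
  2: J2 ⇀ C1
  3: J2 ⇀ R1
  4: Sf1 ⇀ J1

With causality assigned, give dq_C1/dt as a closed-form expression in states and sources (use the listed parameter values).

#1 stroke at J1  (source Se1 imposes e)
#4 stroke at Sf1  (Sf1 (Sf) sets flow on bond)
#0 stroke at J1  (common-f at J1 fixed by 4)
#2 stroke at J2  (C1 outputs effort q/C1)
#3 stroke at R1  (J2: bond 2 brought effort, rest push out)

dq_C1/dt = F_Sf1 - q_C1/21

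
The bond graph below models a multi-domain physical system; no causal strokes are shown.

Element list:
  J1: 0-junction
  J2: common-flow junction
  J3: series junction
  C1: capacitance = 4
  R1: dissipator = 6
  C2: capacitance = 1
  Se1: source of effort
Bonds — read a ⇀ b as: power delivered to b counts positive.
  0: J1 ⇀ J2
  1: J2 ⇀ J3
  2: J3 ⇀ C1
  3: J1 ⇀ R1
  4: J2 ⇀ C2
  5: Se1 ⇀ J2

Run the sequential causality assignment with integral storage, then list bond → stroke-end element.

b0 stroke at J1
b1 stroke at J2
b2 stroke at J3
b3 stroke at R1
b4 stroke at J2
b5 stroke at J2

β5 →J2  (Se1: effort source, stroke at far end)
β2 →J3  (C1: C, integral causality)
β1 →J2  (J3 needs exactly one f-in)
β4 →J2  (C2 integral (e out))
β0 →J1  (J2: last free bond brings flow in)
β3 →R1  (J1 effort already set via bond 0)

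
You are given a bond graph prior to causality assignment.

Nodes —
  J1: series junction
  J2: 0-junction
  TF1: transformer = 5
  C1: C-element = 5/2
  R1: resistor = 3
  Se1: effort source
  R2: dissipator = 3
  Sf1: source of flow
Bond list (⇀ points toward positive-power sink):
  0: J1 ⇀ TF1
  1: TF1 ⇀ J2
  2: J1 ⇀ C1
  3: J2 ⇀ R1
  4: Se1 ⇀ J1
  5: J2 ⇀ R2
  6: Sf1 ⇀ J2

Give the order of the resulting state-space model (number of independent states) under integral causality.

#4 →J1  (Se1 (Se) sets effort on bond)
#6 →Sf1  (Sf1 fixes flow; stroke at Sf1)
#2 →J1  (C1 outputs effort q/C1)
#0 →TF1  (J1: last free bond brings flow in)
#1 →J2  (through TF1, causality passes straight; one stroke at TF1)
#3 →R1  (J2 effort already set via bond 1)
#5 →R2  (J2: bond 1 brought effort, rest push out)

1  (C1 all integral)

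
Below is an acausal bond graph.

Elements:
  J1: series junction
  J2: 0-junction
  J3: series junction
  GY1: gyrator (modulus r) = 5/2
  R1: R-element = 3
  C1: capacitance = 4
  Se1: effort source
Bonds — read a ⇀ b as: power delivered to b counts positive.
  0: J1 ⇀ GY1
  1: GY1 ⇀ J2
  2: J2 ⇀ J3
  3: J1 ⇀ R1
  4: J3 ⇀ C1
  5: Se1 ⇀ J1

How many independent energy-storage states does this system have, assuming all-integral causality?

1  (C1 all integral)

b5 →J1  (source Se1 imposes e)
b4 →J3  (C1: C, integral causality)
b2 →J2  (J3: last free bond brings flow in)
b1 →GY1  (common-e at J2 fixed by 2)
b0 →GY1  (GY1: gyrator matches bond 1)
b3 →J1  (1-jn J1 has f-setter on 0)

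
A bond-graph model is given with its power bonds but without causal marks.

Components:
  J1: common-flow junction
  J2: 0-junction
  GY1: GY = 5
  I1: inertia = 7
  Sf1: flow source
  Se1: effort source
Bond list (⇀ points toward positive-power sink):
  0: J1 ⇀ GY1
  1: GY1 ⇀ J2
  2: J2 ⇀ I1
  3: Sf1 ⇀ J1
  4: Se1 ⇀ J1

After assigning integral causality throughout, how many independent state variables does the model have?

1  (I1 all integral)

#3 stroke→Sf1  (Sf1 fixes flow; stroke at Sf1)
#4 stroke→J1  (Se1: effort source, stroke at far end)
#0 stroke→J1  (common-f at J1 fixed by 3)
#1 stroke→J2  (through GY1, causality inverts; strokes same side of GY1)
#2 stroke→I1  (J2 effort already set via bond 1)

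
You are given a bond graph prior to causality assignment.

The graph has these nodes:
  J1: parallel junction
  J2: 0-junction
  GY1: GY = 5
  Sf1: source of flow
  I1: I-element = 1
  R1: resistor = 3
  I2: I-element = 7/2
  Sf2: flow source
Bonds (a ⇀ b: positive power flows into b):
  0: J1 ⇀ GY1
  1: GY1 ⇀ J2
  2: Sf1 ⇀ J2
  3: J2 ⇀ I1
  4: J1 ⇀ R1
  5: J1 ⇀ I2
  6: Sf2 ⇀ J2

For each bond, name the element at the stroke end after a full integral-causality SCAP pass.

#2 stroke→Sf1  (source Sf1 imposes f)
#6 stroke→Sf2  (Sf2 fixes flow; stroke at Sf2)
#3 stroke→I1  (I1: I, integral causality)
#1 stroke→J2  (closing 0-jn rule on J2)
#0 stroke→J1  (through GY1, causality inverts; strokes same side of GY1)
#4 stroke→R1  (J1 effort already set via bond 0)
#5 stroke→I2  (J1 effort already set via bond 0)

b0 |J1
b1 |J2
b2 |Sf1
b3 |I1
b4 |R1
b5 |I2
b6 |Sf2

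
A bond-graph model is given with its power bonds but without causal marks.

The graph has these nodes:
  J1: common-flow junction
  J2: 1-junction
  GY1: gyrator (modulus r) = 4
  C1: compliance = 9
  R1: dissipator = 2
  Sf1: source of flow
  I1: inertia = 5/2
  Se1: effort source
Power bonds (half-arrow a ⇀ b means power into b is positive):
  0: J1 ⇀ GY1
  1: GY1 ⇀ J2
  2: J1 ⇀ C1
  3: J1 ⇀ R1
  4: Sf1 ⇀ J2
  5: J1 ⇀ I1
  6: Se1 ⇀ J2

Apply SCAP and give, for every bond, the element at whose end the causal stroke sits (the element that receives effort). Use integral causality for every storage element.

β4 stroke→Sf1  (Sf1: flow source, stroke at near end)
β6 stroke→J2  (Se1 (Se) sets effort on bond)
β1 stroke→J2  (J2: bond 4 brought flow, rest push out)
β0 stroke→J1  (through GY1, causality inverts; strokes same side of GY1)
β2 stroke→J1  (C1 integral (e out))
β5 stroke→I1  (I1 outputs flow p/I1)
β3 stroke→J1  (J1: bond 5 brought flow, rest push out)

β0 |J1
β1 |J2
β2 |J1
β3 |J1
β4 |Sf1
β5 |I1
β6 |J2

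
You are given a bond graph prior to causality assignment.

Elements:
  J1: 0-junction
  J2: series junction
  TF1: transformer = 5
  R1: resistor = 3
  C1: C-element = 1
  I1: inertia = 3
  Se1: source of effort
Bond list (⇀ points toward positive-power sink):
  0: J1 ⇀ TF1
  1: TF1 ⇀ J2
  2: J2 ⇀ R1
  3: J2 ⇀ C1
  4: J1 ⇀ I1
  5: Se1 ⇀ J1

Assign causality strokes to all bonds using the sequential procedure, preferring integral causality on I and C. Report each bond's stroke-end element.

#0 →TF1
#1 →J2
#2 →R1
#3 →J2
#4 →I1
#5 →J1

#5 →J1  (Se1: effort source, stroke at far end)
#0 →TF1  (J1: bond 5 brought effort, rest push out)
#4 →I1  (0-jn J1 has e-setter on 5)
#1 →J2  (through TF1, causality passes straight; one stroke at TF1)
#3 →J2  (C1 outputs effort q/C1)
#2 →R1  (closing 1-jn rule on J2)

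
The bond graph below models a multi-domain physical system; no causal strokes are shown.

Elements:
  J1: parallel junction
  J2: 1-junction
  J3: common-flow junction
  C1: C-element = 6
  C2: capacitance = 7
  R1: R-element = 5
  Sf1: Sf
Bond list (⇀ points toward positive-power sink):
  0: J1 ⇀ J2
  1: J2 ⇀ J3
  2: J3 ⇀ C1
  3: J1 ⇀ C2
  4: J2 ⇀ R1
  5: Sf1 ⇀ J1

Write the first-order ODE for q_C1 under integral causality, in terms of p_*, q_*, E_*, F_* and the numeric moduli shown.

dq_C1/dt = -q_C1/30 + q_C2/35

#5 |Sf1  (Sf1 (Sf) sets flow on bond)
#2 |J3  (C1: C, integral causality)
#1 |J2  (J3 needs exactly one f-in)
#3 |J1  (C2 outputs effort q/C2)
#0 |J2  (J1 effort already set via bond 3)
#4 |R1  (closing 1-jn rule on J2)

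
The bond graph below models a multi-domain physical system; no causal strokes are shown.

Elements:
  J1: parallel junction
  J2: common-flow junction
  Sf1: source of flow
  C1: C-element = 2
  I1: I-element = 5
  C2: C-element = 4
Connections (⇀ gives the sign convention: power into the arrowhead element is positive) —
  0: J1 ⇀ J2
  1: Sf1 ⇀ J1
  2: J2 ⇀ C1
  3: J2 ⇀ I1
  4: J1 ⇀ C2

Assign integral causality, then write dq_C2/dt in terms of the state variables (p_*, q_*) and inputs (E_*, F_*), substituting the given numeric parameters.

dq_C2/dt = F_Sf1 - p_I1/5

b1 stroke at Sf1  (Sf1: flow source, stroke at near end)
b2 stroke at J2  (C1 integral (e out))
b3 stroke at I1  (prefer integral on I1)
b0 stroke at J2  (1-jn J2 has f-setter on 3)
b4 stroke at J1  (J1 needs exactly one e-in)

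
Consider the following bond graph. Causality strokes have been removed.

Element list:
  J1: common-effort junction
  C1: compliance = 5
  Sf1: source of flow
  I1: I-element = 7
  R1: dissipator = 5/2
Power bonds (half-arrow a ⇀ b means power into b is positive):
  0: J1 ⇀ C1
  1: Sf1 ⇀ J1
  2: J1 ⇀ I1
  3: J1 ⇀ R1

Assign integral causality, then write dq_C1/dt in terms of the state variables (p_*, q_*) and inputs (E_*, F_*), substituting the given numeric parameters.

dq_C1/dt = F_Sf1 - p_I1/7 - 2*q_C1/25

bond 1 stroke at Sf1  (source Sf1 imposes f)
bond 0 stroke at J1  (C1 integral (e out))
bond 2 stroke at I1  (J1 effort already set via bond 0)
bond 3 stroke at R1  (common-e at J1 fixed by 0)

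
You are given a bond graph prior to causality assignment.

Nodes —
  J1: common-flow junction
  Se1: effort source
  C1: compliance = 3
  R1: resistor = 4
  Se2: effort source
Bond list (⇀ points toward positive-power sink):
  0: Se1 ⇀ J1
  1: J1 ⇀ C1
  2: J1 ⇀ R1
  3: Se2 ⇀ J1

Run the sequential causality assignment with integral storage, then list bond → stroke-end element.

#0 |J1  (Se1: effort source, stroke at far end)
#3 |J1  (Se2 (Se) sets effort on bond)
#1 |J1  (prefer integral on C1)
#2 |R1  (closing 1-jn rule on J1)

#0 stroke→J1
#1 stroke→J1
#2 stroke→R1
#3 stroke→J1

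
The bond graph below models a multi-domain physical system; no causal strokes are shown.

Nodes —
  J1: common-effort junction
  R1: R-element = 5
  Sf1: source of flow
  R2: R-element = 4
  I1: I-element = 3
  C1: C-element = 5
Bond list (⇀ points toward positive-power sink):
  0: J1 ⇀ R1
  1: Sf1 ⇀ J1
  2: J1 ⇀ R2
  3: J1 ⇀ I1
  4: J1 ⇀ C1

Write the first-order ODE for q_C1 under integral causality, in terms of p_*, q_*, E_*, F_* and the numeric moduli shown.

dq_C1/dt = F_Sf1 - p_I1/3 - 9*q_C1/100

#1 →Sf1  (Sf1: flow source, stroke at near end)
#3 →I1  (I1 outputs flow p/I1)
#4 →J1  (C1: C, integral causality)
#0 →R1  (0-jn J1 has e-setter on 4)
#2 →R2  (J1: bond 4 brought effort, rest push out)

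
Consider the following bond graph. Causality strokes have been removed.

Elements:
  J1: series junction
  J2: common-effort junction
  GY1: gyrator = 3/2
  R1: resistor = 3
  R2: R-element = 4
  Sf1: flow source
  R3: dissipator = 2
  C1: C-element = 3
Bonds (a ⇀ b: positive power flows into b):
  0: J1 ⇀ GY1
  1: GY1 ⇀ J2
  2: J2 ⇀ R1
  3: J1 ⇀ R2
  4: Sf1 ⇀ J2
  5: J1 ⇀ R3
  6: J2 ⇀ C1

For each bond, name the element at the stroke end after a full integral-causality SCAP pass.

bond 4 stroke→Sf1  (Sf1 (Sf) sets flow on bond)
bond 6 stroke→J2  (C1 integral (e out))
bond 1 stroke→GY1  (common-e at J2 fixed by 6)
bond 2 stroke→R1  (J2: bond 6 brought effort, rest push out)
bond 0 stroke→GY1  (GY GY1: same side as bond 1)
bond 3 stroke→J1  (J1 flow already set via bond 0)
bond 5 stroke→J1  (J1 flow already set via bond 0)

#0 stroke at GY1
#1 stroke at GY1
#2 stroke at R1
#3 stroke at J1
#4 stroke at Sf1
#5 stroke at J1
#6 stroke at J2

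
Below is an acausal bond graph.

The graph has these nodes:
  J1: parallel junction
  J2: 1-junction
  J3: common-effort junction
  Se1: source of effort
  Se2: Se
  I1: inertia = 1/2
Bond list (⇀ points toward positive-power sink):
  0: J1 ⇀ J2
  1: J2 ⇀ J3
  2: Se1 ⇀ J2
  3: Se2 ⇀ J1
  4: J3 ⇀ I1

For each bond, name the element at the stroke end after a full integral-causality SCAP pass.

b2 →J2  (source Se1 imposes e)
b3 →J1  (Se2: effort source, stroke at far end)
b0 →J2  (J1 effort already set via bond 3)
b1 →J3  (closing 1-jn rule on J2)
b4 →I1  (common-e at J3 fixed by 1)

#0 stroke→J2
#1 stroke→J3
#2 stroke→J2
#3 stroke→J1
#4 stroke→I1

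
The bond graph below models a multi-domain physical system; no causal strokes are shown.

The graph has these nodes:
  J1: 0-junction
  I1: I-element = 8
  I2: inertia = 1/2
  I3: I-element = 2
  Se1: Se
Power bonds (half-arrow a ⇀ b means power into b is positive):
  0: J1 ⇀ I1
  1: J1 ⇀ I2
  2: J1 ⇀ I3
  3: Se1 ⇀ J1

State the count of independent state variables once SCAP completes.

b3 →J1  (Se1 fixes effort; stroke away)
b0 →I1  (J1 effort already set via bond 3)
b1 →I2  (common-e at J1 fixed by 3)
b2 →I3  (J1 effort already set via bond 3)

3  (I1, I2, I3 all integral)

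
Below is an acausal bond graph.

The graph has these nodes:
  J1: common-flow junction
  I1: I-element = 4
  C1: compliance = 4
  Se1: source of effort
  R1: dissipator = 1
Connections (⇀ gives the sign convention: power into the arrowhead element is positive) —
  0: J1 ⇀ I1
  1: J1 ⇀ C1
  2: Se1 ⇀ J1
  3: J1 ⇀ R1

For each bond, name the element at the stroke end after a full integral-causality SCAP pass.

b2 |J1  (source Se1 imposes e)
b0 |I1  (I1: I, integral causality)
b1 |J1  (1-jn J1 has f-setter on 0)
b3 |J1  (J1: bond 0 brought flow, rest push out)

#0 →I1
#1 →J1
#2 →J1
#3 →J1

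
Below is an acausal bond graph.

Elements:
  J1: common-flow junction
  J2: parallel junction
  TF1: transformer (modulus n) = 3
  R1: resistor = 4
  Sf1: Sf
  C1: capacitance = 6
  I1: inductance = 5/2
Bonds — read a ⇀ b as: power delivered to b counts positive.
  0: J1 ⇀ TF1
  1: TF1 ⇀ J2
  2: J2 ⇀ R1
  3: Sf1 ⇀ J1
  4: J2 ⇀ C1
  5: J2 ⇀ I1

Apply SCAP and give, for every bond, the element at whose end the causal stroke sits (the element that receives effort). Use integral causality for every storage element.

#3 stroke→Sf1  (Sf1: flow source, stroke at near end)
#0 stroke→J1  (J1 flow already set via bond 3)
#1 stroke→TF1  (TF1: transformer flips bond 0)
#4 stroke→J2  (C1: C, integral causality)
#2 stroke→R1  (J2: bond 4 brought effort, rest push out)
#5 stroke→I1  (J2: bond 4 brought effort, rest push out)

β0 stroke→J1
β1 stroke→TF1
β2 stroke→R1
β3 stroke→Sf1
β4 stroke→J2
β5 stroke→I1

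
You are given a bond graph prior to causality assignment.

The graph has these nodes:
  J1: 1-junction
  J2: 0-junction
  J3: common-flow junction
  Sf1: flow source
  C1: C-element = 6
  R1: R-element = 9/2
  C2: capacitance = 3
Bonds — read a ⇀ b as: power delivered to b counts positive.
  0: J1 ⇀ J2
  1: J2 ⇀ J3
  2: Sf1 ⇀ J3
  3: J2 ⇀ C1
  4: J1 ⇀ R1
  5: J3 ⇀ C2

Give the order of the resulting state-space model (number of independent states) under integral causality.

β2 |Sf1  (Sf1: flow source, stroke at near end)
β1 |J3  (J3 flow already set via bond 2)
β5 |J3  (common-f at J3 fixed by 2)
β3 |J2  (C1: C, integral causality)
β0 |J1  (common-e at J2 fixed by 3)
β4 |R1  (closing 1-jn rule on J1)

2  (C1, C2 all integral)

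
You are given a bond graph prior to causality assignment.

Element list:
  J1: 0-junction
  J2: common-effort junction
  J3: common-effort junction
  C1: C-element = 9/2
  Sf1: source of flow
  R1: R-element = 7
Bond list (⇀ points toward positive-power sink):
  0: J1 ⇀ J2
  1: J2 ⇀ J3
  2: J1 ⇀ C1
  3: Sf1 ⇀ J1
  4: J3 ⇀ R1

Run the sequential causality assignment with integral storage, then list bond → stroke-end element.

β3 stroke at Sf1  (Sf1: flow source, stroke at near end)
β2 stroke at J1  (prefer integral on C1)
β0 stroke at J2  (0-jn J1 has e-setter on 2)
β1 stroke at J3  (common-e at J2 fixed by 0)
β4 stroke at R1  (J3: bond 1 brought effort, rest push out)

β0 →J2
β1 →J3
β2 →J1
β3 →Sf1
β4 →R1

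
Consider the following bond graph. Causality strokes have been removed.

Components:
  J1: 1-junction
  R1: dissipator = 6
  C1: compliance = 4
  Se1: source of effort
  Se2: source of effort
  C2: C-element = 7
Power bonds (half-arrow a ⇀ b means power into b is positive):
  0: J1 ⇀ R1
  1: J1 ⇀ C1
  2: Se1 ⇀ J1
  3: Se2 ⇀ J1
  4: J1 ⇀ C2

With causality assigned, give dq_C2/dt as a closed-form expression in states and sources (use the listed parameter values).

b2 →J1  (Se1 (Se) sets effort on bond)
b3 →J1  (Se2 fixes effort; stroke away)
b1 →J1  (C1 integral (e out))
b4 →J1  (C2 integral (e out))
b0 →R1  (only one flow-in slot at J1)

dq_C2/dt = E_Se1/6 + E_Se2/6 - q_C1/24 - q_C2/42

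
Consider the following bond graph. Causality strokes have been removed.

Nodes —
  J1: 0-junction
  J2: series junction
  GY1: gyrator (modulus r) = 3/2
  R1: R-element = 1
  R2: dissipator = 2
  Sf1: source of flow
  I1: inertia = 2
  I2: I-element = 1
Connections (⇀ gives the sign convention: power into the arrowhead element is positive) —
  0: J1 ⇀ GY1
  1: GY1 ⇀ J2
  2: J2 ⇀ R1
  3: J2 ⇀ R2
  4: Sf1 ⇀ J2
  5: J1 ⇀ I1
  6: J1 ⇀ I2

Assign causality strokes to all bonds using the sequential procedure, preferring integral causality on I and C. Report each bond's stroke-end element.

#4 stroke at Sf1  (Sf1 fixes flow; stroke at Sf1)
#1 stroke at J2  (common-f at J2 fixed by 4)
#2 stroke at J2  (J2 flow already set via bond 4)
#3 stroke at J2  (J2: bond 4 brought flow, rest push out)
#0 stroke at J1  (through GY1, causality inverts; strokes same side of GY1)
#5 stroke at I1  (0-jn J1 has e-setter on 0)
#6 stroke at I2  (J1: bond 0 brought effort, rest push out)

b0 stroke at J1
b1 stroke at J2
b2 stroke at J2
b3 stroke at J2
b4 stroke at Sf1
b5 stroke at I1
b6 stroke at I2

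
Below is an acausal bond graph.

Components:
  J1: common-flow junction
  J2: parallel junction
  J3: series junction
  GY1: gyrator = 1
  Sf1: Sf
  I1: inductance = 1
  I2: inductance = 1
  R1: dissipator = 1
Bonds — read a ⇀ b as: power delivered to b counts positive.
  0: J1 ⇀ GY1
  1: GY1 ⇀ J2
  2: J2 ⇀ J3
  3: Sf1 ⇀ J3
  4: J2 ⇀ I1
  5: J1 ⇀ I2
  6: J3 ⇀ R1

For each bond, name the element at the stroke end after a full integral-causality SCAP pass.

bond 3 →Sf1  (Sf1 (Sf) sets flow on bond)
bond 2 →J3  (J3 flow already set via bond 3)
bond 6 →J3  (J3 flow already set via bond 3)
bond 4 →I1  (I1: I, integral causality)
bond 1 →J2  (J2 needs exactly one e-in)
bond 0 →J1  (through GY1, causality inverts; strokes same side of GY1)
bond 5 →I2  (J1: last free bond brings flow in)

β0 stroke→J1
β1 stroke→J2
β2 stroke→J3
β3 stroke→Sf1
β4 stroke→I1
β5 stroke→I2
β6 stroke→J3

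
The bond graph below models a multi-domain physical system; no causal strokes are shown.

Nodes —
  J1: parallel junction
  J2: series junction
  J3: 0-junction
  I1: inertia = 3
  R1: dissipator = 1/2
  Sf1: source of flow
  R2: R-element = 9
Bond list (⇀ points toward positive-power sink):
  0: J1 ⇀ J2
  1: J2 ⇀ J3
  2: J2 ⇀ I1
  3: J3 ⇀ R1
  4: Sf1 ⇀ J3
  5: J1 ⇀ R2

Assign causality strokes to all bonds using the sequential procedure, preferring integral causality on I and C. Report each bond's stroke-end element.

bond 0 →J2
bond 1 →J2
bond 2 →I1
bond 3 →J3
bond 4 →Sf1
bond 5 →J1

b4 stroke→Sf1  (Sf1: flow source, stroke at near end)
b2 stroke→I1  (I1: I, integral causality)
b0 stroke→J2  (common-f at J2 fixed by 2)
b1 stroke→J2  (1-jn J2 has f-setter on 2)
b3 stroke→J3  (J3 needs exactly one e-in)
b5 stroke→J1  (only one effort-in slot at J1)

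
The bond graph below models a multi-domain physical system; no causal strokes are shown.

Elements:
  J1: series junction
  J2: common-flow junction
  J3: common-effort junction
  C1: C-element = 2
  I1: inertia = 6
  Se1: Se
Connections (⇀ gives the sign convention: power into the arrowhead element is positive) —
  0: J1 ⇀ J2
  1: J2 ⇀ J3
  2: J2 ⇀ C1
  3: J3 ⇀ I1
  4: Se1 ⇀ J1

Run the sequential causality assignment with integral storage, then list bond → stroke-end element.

bond 0 →J2
bond 1 →J3
bond 2 →J2
bond 3 →I1
bond 4 →J1

β4 stroke at J1  (Se1 (Se) sets effort on bond)
β0 stroke at J2  (closing 1-jn rule on J1)
β2 stroke at J2  (C1: C, integral causality)
β1 stroke at J3  (closing 1-jn rule on J2)
β3 stroke at I1  (0-jn J3 has e-setter on 1)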